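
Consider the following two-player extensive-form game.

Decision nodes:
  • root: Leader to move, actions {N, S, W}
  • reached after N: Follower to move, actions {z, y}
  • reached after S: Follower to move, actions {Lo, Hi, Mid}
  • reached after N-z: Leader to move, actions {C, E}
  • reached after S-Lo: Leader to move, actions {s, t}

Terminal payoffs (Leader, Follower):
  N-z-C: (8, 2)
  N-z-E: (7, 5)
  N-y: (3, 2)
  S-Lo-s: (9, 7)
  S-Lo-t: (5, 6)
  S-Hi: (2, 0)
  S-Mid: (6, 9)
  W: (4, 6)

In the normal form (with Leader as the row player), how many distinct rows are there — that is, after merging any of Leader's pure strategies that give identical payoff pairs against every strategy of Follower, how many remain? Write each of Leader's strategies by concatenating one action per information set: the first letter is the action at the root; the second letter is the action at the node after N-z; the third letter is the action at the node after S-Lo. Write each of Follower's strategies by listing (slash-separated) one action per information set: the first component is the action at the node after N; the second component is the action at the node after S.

Leader has 12 pure strategies: NCs, NCt, NEs, NEt, SCs, SCt, SEs, SEt, WCs, WCt, WEs, WEt. Columns: z/Lo, z/Hi, z/Mid, y/Lo, y/Hi, y/Mid.
{NCs, NCt} → row (8,2) (8,2) (8,2) (3,2) (3,2) (3,2)
{NEs, NEt} → row (7,5) (7,5) (7,5) (3,2) (3,2) (3,2)
{SCs, SEs} → row (9,7) (2,0) (6,9) (9,7) (2,0) (6,9)
{SCt, SEt} → row (5,6) (2,0) (6,9) (5,6) (2,0) (6,9)
{WCs, WCt, WEs, WEt} → row (4,6) (4,6) (4,6) (4,6) (4,6) (4,6)
That's 5 distinct rows out of 12 strategies.

5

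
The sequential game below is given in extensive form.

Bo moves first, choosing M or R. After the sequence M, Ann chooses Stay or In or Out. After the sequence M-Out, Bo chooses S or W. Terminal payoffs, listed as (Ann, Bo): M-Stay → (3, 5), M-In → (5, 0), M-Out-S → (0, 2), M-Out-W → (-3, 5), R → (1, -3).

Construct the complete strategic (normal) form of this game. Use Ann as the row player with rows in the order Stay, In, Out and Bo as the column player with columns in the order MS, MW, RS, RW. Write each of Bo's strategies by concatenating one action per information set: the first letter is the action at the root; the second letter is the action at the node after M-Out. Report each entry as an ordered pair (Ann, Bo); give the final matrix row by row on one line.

Stay: (3,5) (3,5) (1,-3) (1,-3) | In: (5,0) (5,0) (1,-3) (1,-3) | Out: (0,2) (-3,5) (1,-3) (1,-3)

           MS       MW       RS       RW
Stay    (3,5)    (3,5)   (1,-3)   (1,-3)
  In    (5,0)    (5,0)   (1,-3)   (1,-3)
 Out    (0,2)   (-3,5)   (1,-3)   (1,-3)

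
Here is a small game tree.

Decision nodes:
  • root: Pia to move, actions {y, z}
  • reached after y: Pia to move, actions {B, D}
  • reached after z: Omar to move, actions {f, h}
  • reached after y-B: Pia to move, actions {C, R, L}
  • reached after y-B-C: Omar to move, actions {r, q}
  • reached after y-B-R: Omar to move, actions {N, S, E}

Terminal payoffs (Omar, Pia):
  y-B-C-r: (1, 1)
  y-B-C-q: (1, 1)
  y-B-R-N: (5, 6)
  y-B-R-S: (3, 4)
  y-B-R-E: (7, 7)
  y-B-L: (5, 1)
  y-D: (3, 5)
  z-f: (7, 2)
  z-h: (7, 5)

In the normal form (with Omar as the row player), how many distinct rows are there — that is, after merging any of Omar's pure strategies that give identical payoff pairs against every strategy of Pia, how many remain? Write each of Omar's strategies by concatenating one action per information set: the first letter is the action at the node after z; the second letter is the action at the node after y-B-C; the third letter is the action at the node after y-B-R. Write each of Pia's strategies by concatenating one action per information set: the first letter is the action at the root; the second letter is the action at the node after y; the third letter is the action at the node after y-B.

6

Omar has 12 pure strategies: frN, frS, frE, fqN, fqS, fqE, hrN, hrS, hrE, hqN, hqS, hqE. Columns: yBC, yBR, yBL, yDC, yDR, yDL, zBC, zBR, zBL, zDC, zDR, zDL.
{frN, fqN} → row (1,1) (5,6) (5,1) (3,5) (3,5) (3,5) (7,2) (7,2) (7,2) (7,2) (7,2) (7,2)
{frS, fqS} → row (1,1) (3,4) (5,1) (3,5) (3,5) (3,5) (7,2) (7,2) (7,2) (7,2) (7,2) (7,2)
{frE, fqE} → row (1,1) (7,7) (5,1) (3,5) (3,5) (3,5) (7,2) (7,2) (7,2) (7,2) (7,2) (7,2)
{hrN, hqN} → row (1,1) (5,6) (5,1) (3,5) (3,5) (3,5) (7,5) (7,5) (7,5) (7,5) (7,5) (7,5)
{hrS, hqS} → row (1,1) (3,4) (5,1) (3,5) (3,5) (3,5) (7,5) (7,5) (7,5) (7,5) (7,5) (7,5)
{hrE, hqE} → row (1,1) (7,7) (5,1) (3,5) (3,5) (3,5) (7,5) (7,5) (7,5) (7,5) (7,5) (7,5)
That's 6 distinct rows out of 12 strategies.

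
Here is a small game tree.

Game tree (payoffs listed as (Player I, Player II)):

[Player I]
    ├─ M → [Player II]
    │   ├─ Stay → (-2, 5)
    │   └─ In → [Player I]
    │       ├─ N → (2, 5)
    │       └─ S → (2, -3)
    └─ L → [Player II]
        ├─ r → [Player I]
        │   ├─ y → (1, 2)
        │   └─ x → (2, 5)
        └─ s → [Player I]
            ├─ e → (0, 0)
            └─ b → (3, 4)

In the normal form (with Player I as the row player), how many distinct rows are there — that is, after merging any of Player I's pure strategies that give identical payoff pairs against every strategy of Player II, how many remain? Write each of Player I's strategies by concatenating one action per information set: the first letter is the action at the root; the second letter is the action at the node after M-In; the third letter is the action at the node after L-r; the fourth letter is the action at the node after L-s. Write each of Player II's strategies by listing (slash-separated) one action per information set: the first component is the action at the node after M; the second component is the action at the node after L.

Player I has 16 pure strategies: MNye, MNyb, MNxe, MNxb, MSye, MSyb, MSxe, MSxb, LNye, LNyb, LNxe, LNxb, LSye, LSyb, LSxe, LSxb. Columns: Stay/r, Stay/s, In/r, In/s.
{MNye, MNyb, MNxe, MNxb} → row (-2,5) (-2,5) (2,5) (2,5)
{MSye, MSyb, MSxe, MSxb} → row (-2,5) (-2,5) (2,-3) (2,-3)
{LNye, LSye} → row (1,2) (0,0) (1,2) (0,0)
{LNyb, LSyb} → row (1,2) (3,4) (1,2) (3,4)
{LNxe, LSxe} → row (2,5) (0,0) (2,5) (0,0)
{LNxb, LSxb} → row (2,5) (3,4) (2,5) (3,4)
That's 6 distinct rows out of 16 strategies.

6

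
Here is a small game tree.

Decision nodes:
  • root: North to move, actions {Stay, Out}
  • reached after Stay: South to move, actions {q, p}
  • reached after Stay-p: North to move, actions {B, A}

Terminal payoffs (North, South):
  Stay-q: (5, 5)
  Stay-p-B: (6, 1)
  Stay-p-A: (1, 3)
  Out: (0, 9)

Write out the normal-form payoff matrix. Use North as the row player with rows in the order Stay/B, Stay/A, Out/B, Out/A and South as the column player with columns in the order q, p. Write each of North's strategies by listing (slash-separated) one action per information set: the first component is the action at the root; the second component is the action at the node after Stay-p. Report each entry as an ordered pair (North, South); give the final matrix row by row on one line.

              q        p
Stay/B    (5,5)    (6,1)
Stay/A    (5,5)    (1,3)
 Out/B    (0,9)    (0,9)
 Out/A    (0,9)    (0,9)

Stay/B: (5,5) (6,1) | Stay/A: (5,5) (1,3) | Out/B: (0,9) (0,9) | Out/A: (0,9) (0,9)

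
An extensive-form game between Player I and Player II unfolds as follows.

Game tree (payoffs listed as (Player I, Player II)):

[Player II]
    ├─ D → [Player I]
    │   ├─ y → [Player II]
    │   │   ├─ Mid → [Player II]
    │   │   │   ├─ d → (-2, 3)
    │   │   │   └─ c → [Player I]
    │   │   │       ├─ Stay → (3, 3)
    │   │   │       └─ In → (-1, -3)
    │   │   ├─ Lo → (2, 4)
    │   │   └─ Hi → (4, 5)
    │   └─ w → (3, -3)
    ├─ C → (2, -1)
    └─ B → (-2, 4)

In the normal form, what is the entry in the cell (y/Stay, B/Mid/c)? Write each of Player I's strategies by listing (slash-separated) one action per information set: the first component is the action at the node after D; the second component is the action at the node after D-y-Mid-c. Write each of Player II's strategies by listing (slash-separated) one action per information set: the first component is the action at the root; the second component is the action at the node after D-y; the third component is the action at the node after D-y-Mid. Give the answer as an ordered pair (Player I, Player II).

(-2, 4)

Trace the play path from the root:
  Player II plays B
→ terminal payoff (-2, 4).
(Player I's choice at the node after D is never reached on this path, so it doesn't affect the outcome.)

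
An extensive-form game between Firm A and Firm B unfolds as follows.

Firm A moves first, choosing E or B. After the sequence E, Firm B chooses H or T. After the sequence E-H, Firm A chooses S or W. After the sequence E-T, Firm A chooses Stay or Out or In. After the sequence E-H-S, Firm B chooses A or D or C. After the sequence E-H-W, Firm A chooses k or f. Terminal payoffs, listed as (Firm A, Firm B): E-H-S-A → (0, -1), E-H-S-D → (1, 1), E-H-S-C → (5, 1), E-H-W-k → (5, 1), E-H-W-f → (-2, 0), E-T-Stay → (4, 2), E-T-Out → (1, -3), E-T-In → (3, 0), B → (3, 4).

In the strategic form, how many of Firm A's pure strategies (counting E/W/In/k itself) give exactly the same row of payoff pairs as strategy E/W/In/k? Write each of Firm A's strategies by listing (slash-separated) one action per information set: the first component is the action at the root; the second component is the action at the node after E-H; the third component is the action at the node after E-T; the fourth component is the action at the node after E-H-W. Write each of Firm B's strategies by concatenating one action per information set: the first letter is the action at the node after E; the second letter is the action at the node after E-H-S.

Row for E/W/In/k (columns HA, HD, HC, TA, TD, TC): (5,1) (5,1) (5,1) (3,0) (3,0) (3,0).
Every one of Firm A's information sets is on the play path for some reply by Firm B when Firm A follows E/W/In/k.
Changing the action at any of them therefore changes at least one column, so only E/W/In/k itself gives this row.

1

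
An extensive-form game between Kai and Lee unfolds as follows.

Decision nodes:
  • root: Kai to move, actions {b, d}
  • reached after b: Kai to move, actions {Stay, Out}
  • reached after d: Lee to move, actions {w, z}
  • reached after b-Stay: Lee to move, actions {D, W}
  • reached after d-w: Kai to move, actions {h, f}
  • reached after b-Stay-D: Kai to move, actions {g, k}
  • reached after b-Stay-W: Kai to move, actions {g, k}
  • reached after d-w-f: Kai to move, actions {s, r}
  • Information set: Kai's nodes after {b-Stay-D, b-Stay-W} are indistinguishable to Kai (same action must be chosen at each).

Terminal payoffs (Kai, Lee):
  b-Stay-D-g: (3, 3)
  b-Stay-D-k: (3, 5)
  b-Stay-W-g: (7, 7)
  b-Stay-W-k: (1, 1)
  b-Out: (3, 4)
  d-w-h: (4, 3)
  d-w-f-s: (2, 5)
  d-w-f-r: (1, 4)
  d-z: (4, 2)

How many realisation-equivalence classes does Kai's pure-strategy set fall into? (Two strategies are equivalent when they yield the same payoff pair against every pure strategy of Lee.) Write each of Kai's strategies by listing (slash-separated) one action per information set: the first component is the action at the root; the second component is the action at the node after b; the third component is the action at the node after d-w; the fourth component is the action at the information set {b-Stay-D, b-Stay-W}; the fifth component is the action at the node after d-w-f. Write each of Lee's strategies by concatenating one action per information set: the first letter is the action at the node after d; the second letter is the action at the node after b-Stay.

6

Kai has 32 pure strategies: b/Stay/h/g/s, b/Stay/h/g/r, b/Stay/h/k/s, b/Stay/h/k/r, b/Stay/f/g/s, b/Stay/f/g/r, b/Stay/f/k/s, b/Stay/f/k/r, b/Out/h/g/s, b/Out/h/g/r, b/Out/h/k/s, b/Out/h/k/r, b/Out/f/g/s, b/Out/f/g/r, b/Out/f/k/s, b/Out/f/k/r, d/Stay/h/g/s, d/Stay/h/g/r, d/Stay/h/k/s, d/Stay/h/k/r, d/Stay/f/g/s, d/Stay/f/g/r, d/Stay/f/k/s, d/Stay/f/k/r, d/Out/h/g/s, d/Out/h/g/r, d/Out/h/k/s, d/Out/h/k/r, d/Out/f/g/s, d/Out/f/g/r, d/Out/f/k/s, d/Out/f/k/r. Columns: wD, wW, zD, zW.
{b/Stay/h/g/s, b/Stay/h/g/r, b/Stay/f/g/s, b/Stay/f/g/r} → row (3,3) (7,7) (3,3) (7,7)
{b/Stay/h/k/s, b/Stay/h/k/r, b/Stay/f/k/s, b/Stay/f/k/r} → row (3,5) (1,1) (3,5) (1,1)
{b/Out/h/g/s, b/Out/h/g/r, b/Out/h/k/s, b/Out/h/k/r, b/Out/f/g/s, b/Out/f/g/r, b/Out/f/k/s, b/Out/f/k/r} → row (3,4) (3,4) (3,4) (3,4)
{d/Stay/h/g/s, d/Stay/h/g/r, d/Stay/h/k/s, d/Stay/h/k/r, d/Out/h/g/s, d/Out/h/g/r, d/Out/h/k/s, d/Out/h/k/r} → row (4,3) (4,3) (4,2) (4,2)
{d/Stay/f/g/s, d/Stay/f/k/s, d/Out/f/g/s, d/Out/f/k/s} → row (2,5) (2,5) (4,2) (4,2)
{d/Stay/f/g/r, d/Stay/f/k/r, d/Out/f/g/r, d/Out/f/k/r} → row (1,4) (1,4) (4,2) (4,2)
That's 6 distinct rows out of 32 strategies.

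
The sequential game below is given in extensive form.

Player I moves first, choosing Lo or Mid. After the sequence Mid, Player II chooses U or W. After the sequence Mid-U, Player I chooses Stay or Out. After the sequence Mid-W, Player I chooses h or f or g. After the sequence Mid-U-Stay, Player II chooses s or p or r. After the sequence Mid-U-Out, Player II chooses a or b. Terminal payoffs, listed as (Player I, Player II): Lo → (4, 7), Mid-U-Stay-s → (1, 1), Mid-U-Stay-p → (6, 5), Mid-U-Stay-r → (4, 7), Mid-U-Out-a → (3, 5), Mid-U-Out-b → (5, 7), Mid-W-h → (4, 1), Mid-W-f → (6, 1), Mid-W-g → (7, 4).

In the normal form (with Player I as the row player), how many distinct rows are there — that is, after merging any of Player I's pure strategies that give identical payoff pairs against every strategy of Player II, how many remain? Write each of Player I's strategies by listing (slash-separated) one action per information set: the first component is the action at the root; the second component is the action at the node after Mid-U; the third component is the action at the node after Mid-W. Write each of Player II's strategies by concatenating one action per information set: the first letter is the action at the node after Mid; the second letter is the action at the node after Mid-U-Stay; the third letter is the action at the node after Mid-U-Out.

7

Player I has 12 pure strategies: Lo/Stay/h, Lo/Stay/f, Lo/Stay/g, Lo/Out/h, Lo/Out/f, Lo/Out/g, Mid/Stay/h, Mid/Stay/f, Mid/Stay/g, Mid/Out/h, Mid/Out/f, Mid/Out/g. Columns: Usa, Usb, Upa, Upb, Ura, Urb, Wsa, Wsb, Wpa, Wpb, Wra, Wrb.
{Lo/Stay/h, Lo/Stay/f, Lo/Stay/g, Lo/Out/h, Lo/Out/f, Lo/Out/g} → row (4,7) (4,7) (4,7) (4,7) (4,7) (4,7) (4,7) (4,7) (4,7) (4,7) (4,7) (4,7)
{Mid/Stay/h} → row (1,1) (1,1) (6,5) (6,5) (4,7) (4,7) (4,1) (4,1) (4,1) (4,1) (4,1) (4,1)
{Mid/Stay/f} → row (1,1) (1,1) (6,5) (6,5) (4,7) (4,7) (6,1) (6,1) (6,1) (6,1) (6,1) (6,1)
{Mid/Stay/g} → row (1,1) (1,1) (6,5) (6,5) (4,7) (4,7) (7,4) (7,4) (7,4) (7,4) (7,4) (7,4)
{Mid/Out/h} → row (3,5) (5,7) (3,5) (5,7) (3,5) (5,7) (4,1) (4,1) (4,1) (4,1) (4,1) (4,1)
{Mid/Out/f} → row (3,5) (5,7) (3,5) (5,7) (3,5) (5,7) (6,1) (6,1) (6,1) (6,1) (6,1) (6,1)
{Mid/Out/g} → row (3,5) (5,7) (3,5) (5,7) (3,5) (5,7) (7,4) (7,4) (7,4) (7,4) (7,4) (7,4)
That's 7 distinct rows out of 12 strategies.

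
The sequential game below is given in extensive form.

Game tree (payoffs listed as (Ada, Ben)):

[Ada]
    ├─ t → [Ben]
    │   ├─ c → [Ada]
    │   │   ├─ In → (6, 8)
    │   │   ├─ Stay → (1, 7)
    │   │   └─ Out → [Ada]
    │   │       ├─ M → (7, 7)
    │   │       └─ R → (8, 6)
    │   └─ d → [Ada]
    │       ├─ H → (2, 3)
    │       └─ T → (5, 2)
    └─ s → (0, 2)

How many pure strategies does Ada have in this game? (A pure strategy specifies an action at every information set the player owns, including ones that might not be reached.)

24

Ada owns the root with actions {t, s} — two choices.
Ada owns the node after t-c with actions {In, Stay, Out} — three choices.
Ada owns the node after t-d with actions {H, T} — two choices.
Ada owns the node after t-c-Out with actions {M, R} — two choices.
A pure strategy fixes one action at each information set independently, so the count is the product 2 × 3 × 2 × 2 = 24.
(For reference, Ben has 2 pure strategies, giving a 24×2 normal-form matrix.)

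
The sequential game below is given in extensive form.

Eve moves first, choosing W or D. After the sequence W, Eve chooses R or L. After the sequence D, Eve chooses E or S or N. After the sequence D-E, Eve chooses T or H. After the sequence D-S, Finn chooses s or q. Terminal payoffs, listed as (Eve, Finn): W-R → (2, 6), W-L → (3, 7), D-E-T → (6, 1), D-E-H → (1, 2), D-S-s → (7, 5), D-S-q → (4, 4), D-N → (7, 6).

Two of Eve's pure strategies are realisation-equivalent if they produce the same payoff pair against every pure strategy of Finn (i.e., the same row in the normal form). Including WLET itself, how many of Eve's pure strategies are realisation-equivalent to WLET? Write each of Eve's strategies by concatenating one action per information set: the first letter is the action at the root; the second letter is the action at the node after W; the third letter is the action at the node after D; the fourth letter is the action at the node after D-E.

Row for WLET (columns s, q): (3,7) (3,7).
Under WLET, Eve's choice at the node after D and at the node after D-E can never be reached regardless of what Finn does, so varying those choices leaves every outcome unchanged.
Holding the reachable choices fixed and varying the unreachable ones freely already gives 3 × 2 = 6 equivalent strategies.
No other strategy reproduces this row, so those 6 are the full class: WLET, WLEH, WLST, WLSH, WLNT, WLNH.

6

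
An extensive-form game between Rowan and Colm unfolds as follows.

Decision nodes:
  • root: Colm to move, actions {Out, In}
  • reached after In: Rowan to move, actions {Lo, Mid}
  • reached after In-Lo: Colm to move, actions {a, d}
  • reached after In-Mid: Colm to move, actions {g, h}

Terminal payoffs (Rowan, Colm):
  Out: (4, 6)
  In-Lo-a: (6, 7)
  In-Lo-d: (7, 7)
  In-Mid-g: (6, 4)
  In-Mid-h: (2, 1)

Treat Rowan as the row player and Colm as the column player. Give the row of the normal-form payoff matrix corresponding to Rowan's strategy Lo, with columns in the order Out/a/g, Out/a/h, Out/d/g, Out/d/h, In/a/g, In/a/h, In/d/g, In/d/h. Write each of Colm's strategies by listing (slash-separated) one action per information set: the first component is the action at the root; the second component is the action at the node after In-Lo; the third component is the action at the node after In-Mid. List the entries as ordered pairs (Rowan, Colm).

vs Out/a/g: Colm plays Out → (4, 6)
vs Out/a/h: Colm plays Out → (4, 6)
vs Out/d/g: Colm plays Out → (4, 6)
vs Out/d/h: Colm plays Out → (4, 6)
vs In/a/g: Colm plays In → Rowan plays Lo at [In] → Colm plays a at [In-Lo] → (6, 7)
vs In/a/h: Colm plays In → Rowan plays Lo at [In] → Colm plays a at [In-Lo] → (6, 7)
vs In/d/g: Colm plays In → Rowan plays Lo at [In] → Colm plays d at [In-Lo] → (7, 7)
vs In/d/h: Colm plays In → Rowan plays Lo at [In] → Colm plays d at [In-Lo] → (7, 7)

(4,6) (4,6) (4,6) (4,6) (6,7) (6,7) (7,7) (7,7)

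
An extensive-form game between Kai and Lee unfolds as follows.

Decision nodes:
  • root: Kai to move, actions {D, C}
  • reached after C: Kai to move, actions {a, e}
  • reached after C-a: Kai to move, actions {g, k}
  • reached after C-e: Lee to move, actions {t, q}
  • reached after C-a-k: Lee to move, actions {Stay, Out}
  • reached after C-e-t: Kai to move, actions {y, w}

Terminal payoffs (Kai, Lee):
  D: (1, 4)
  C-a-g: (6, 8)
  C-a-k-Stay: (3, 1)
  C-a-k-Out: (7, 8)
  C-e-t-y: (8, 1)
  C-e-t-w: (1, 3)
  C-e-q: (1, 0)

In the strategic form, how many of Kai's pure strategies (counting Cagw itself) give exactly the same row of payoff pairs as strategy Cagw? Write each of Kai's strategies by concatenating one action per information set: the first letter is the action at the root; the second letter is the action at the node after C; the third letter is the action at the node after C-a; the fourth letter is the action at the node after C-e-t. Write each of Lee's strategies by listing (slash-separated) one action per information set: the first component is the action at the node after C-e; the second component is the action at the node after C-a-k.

Row for Cagw (columns t/Stay, t/Out, q/Stay, q/Out): (6,8) (6,8) (6,8) (6,8).
Under Cagw, Kai's choice at the node after C-e-t can never be reached regardless of what Lee does, so varying those choices leaves every outcome unchanged.
Holding the reachable choices fixed and varying the unreachable one freely already gives 2 equivalent strategies.
No other strategy reproduces this row, so those 2 are the full class: Cagy, Cagw.

2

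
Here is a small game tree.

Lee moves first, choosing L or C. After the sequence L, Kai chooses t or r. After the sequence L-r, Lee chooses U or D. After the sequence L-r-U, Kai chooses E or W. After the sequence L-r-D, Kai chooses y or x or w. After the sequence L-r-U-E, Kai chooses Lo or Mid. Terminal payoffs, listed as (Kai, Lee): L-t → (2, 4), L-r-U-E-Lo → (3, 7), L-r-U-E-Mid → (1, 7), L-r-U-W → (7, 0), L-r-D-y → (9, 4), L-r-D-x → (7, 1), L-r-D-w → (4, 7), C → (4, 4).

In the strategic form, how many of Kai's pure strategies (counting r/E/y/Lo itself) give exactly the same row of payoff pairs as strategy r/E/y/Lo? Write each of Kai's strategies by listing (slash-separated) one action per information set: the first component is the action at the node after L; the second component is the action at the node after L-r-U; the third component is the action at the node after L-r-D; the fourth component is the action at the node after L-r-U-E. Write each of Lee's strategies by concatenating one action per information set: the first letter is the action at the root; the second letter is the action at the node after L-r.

1

Row for r/E/y/Lo (columns LU, LD, CU, CD): (3,7) (9,4) (4,4) (4,4).
Every one of Kai's information sets is on the play path for some reply by Lee when Kai follows r/E/y/Lo.
Changing the action at any of them therefore changes at least one column, so only r/E/y/Lo itself gives this row.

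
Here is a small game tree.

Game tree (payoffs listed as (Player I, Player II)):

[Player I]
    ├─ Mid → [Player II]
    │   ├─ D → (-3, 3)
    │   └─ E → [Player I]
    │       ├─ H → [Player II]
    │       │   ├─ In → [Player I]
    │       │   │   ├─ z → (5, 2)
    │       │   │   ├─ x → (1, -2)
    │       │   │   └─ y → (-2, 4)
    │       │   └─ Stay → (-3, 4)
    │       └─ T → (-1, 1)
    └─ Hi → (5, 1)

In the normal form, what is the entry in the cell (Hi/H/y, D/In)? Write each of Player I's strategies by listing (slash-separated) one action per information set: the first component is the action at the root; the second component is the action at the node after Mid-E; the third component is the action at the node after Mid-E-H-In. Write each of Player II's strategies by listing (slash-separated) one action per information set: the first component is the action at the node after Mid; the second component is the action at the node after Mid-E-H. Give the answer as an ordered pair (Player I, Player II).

(5, 1)

Trace the play path from the root:
  Player I plays Hi
→ terminal payoff (5, 1).
(Player I's choice at the node after Mid-E is never reached on this path, so it doesn't affect the outcome.)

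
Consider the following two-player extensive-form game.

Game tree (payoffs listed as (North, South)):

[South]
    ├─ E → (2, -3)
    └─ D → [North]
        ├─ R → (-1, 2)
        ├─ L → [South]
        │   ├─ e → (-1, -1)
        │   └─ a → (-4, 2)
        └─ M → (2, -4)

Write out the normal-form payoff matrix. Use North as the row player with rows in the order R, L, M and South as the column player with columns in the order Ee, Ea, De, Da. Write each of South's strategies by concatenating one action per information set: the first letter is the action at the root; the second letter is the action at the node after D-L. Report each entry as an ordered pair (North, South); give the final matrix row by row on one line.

R: (2,-3) (2,-3) (-1,2) (-1,2) | L: (2,-3) (2,-3) (-1,-1) (-4,2) | M: (2,-3) (2,-3) (2,-4) (2,-4)

           Ee       Ea       De       Da
   R   (2,-3)   (2,-3)   (-1,2)   (-1,2)
   L   (2,-3)   (2,-3)  (-1,-1)   (-4,2)
   M   (2,-3)   (2,-3)   (2,-4)   (2,-4)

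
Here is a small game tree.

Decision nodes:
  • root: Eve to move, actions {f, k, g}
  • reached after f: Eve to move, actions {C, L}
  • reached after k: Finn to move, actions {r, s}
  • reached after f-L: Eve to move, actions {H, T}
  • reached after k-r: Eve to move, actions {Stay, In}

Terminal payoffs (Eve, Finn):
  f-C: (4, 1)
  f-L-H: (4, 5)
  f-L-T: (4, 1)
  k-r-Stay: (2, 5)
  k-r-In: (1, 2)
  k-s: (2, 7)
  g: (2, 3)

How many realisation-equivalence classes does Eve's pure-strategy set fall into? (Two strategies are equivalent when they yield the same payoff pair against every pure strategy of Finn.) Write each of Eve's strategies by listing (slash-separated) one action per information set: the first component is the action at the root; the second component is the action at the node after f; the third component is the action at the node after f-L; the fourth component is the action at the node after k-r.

5

Eve has 24 pure strategies: f/C/H/Stay, f/C/H/In, f/C/T/Stay, f/C/T/In, f/L/H/Stay, f/L/H/In, f/L/T/Stay, f/L/T/In, k/C/H/Stay, k/C/H/In, k/C/T/Stay, k/C/T/In, k/L/H/Stay, k/L/H/In, k/L/T/Stay, k/L/T/In, g/C/H/Stay, g/C/H/In, g/C/T/Stay, g/C/T/In, g/L/H/Stay, g/L/H/In, g/L/T/Stay, g/L/T/In. Columns: r, s.
{f/C/H/Stay, f/C/H/In, f/C/T/Stay, f/C/T/In, f/L/T/Stay, f/L/T/In} → row (4,1) (4,1)
{f/L/H/Stay, f/L/H/In} → row (4,5) (4,5)
{k/C/H/Stay, k/C/T/Stay, k/L/H/Stay, k/L/T/Stay} → row (2,5) (2,7)
{k/C/H/In, k/C/T/In, k/L/H/In, k/L/T/In} → row (1,2) (2,7)
{g/C/H/Stay, g/C/H/In, g/C/T/Stay, g/C/T/In, g/L/H/Stay, g/L/H/In, g/L/T/Stay, g/L/T/In} → row (2,3) (2,3)
That's 5 distinct rows out of 24 strategies.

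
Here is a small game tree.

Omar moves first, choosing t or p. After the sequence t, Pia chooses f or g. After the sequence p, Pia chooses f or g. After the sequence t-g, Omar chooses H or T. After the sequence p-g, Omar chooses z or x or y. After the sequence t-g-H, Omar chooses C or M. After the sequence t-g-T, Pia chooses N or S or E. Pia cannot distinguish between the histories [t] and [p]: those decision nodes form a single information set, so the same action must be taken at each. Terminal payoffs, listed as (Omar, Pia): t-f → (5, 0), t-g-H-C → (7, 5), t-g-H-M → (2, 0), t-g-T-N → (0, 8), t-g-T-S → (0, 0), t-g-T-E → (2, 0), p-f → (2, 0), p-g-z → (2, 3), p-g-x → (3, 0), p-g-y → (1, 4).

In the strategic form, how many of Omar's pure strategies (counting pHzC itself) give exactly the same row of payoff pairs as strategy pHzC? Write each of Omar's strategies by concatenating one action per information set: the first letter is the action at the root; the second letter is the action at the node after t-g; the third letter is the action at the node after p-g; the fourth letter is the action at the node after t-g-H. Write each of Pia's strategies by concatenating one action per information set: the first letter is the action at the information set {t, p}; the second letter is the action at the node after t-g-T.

4

Row for pHzC (columns fN, fS, fE, gN, gS, gE): (2,0) (2,0) (2,0) (2,3) (2,3) (2,3).
Under pHzC, Omar's choice at the node after t-g and at the node after t-g-H can never be reached regardless of what Pia does, so varying those choices leaves every outcome unchanged.
Holding the reachable choices fixed and varying the unreachable ones freely already gives 2 × 2 = 4 equivalent strategies.
No other strategy reproduces this row, so those 4 are the full class: pHzC, pHzM, pTzC, pTzM.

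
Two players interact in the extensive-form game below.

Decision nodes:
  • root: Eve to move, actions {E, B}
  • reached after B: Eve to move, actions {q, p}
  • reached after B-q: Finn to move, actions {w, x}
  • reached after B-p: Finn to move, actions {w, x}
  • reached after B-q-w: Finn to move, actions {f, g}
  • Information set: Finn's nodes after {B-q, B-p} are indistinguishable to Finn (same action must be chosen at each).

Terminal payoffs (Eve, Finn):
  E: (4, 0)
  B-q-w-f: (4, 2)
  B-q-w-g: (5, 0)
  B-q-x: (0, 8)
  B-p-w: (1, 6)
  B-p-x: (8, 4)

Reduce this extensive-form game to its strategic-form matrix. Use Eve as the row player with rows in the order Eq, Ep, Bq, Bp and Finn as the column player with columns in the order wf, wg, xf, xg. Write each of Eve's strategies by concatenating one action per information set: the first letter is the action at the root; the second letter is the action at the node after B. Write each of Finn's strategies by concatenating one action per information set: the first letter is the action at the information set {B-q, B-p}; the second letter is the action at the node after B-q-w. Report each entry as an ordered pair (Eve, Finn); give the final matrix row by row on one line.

           wf       wg       xf       xg
  Eq    (4,0)    (4,0)    (4,0)    (4,0)
  Ep    (4,0)    (4,0)    (4,0)    (4,0)
  Bq    (4,2)    (5,0)    (0,8)    (0,8)
  Bp    (1,6)    (1,6)    (8,4)    (8,4)

Eq: (4,0) (4,0) (4,0) (4,0) | Ep: (4,0) (4,0) (4,0) (4,0) | Bq: (4,2) (5,0) (0,8) (0,8) | Bp: (1,6) (1,6) (8,4) (8,4)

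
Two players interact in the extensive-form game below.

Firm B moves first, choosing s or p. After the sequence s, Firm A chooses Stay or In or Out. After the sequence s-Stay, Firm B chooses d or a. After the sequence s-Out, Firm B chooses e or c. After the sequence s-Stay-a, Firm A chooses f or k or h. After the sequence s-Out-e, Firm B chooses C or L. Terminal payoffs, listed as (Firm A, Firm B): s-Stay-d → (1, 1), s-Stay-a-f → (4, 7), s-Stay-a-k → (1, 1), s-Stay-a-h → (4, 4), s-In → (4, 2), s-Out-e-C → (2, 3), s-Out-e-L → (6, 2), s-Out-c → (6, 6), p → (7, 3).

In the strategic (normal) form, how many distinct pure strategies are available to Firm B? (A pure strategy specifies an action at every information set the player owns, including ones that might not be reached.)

16

Firm B owns the root with actions {s, p} — two choices.
Firm B owns the node after s-Stay with actions {d, a} — two choices.
Firm B owns the node after s-Out with actions {e, c} — two choices.
Firm B owns the node after s-Out-e with actions {C, L} — two choices.
A pure strategy fixes one action at each information set independently, so the count is the product 2 × 2 × 2 × 2 = 16.
(For reference, Firm A has 9 pure strategies, giving a 16×9 normal-form matrix.)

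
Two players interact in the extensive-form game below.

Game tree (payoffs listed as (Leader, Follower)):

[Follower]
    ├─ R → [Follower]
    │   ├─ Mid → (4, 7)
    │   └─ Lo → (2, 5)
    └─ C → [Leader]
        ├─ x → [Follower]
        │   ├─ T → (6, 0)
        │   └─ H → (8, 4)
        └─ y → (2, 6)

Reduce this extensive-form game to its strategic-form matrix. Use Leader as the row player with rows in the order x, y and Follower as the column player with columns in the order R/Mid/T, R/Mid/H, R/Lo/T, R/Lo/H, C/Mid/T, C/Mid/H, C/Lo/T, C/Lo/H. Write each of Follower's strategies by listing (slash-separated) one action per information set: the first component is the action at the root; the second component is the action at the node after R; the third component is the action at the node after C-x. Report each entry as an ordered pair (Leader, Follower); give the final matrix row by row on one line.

x: (4,7) (4,7) (2,5) (2,5) (6,0) (8,4) (6,0) (8,4) | y: (4,7) (4,7) (2,5) (2,5) (2,6) (2,6) (2,6) (2,6)

      R/Mid/T  R/Mid/H   R/Lo/T   R/Lo/H  C/Mid/T  C/Mid/H   C/Lo/T   C/Lo/H
   x    (4,7)    (4,7)    (2,5)    (2,5)    (6,0)    (8,4)    (6,0)    (8,4)
   y    (4,7)    (4,7)    (2,5)    (2,5)    (2,6)    (2,6)    (2,6)    (2,6)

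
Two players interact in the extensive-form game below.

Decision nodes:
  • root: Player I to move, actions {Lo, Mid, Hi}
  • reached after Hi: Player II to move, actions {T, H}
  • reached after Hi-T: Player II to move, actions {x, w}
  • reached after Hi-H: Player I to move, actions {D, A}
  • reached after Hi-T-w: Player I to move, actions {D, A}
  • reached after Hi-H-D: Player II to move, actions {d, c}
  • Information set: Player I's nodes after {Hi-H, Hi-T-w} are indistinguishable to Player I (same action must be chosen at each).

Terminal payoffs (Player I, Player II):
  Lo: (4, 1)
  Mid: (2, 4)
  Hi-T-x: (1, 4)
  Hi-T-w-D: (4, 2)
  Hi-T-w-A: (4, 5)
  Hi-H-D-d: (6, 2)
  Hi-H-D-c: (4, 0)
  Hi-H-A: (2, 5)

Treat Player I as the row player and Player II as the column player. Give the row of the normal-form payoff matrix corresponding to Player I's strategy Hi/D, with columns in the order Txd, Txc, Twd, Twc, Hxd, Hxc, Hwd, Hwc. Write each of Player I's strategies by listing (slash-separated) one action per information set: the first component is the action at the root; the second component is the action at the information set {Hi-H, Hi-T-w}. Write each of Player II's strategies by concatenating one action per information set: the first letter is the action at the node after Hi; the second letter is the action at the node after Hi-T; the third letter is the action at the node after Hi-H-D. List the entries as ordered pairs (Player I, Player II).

(1,4) (1,4) (4,2) (4,2) (6,2) (4,0) (6,2) (4,0)

vs Txd: Player I plays Hi → Player II plays T at [Hi] → Player II plays x at [Hi-T] → (1, 4)
vs Txc: Player I plays Hi → Player II plays T at [Hi] → Player II plays x at [Hi-T] → (1, 4)
vs Twd: Player I plays Hi → Player II plays T at [Hi] → Player II plays w at [Hi-T] → Player I plays D at [Hi-T-w] → (4, 2)
vs Twc: Player I plays Hi → Player II plays T at [Hi] → Player II plays w at [Hi-T] → Player I plays D at [Hi-T-w] → (4, 2)
vs Hxd: Player I plays Hi → Player II plays H at [Hi] → Player I plays D at [Hi-H] → Player II plays d at [Hi-H-D] → (6, 2)
vs Hxc: Player I plays Hi → Player II plays H at [Hi] → Player I plays D at [Hi-H] → Player II plays c at [Hi-H-D] → (4, 0)
vs Hwd: Player I plays Hi → Player II plays H at [Hi] → Player I plays D at [Hi-H] → Player II plays d at [Hi-H-D] → (6, 2)
vs Hwc: Player I plays Hi → Player II plays H at [Hi] → Player I plays D at [Hi-H] → Player II plays c at [Hi-H-D] → (4, 0)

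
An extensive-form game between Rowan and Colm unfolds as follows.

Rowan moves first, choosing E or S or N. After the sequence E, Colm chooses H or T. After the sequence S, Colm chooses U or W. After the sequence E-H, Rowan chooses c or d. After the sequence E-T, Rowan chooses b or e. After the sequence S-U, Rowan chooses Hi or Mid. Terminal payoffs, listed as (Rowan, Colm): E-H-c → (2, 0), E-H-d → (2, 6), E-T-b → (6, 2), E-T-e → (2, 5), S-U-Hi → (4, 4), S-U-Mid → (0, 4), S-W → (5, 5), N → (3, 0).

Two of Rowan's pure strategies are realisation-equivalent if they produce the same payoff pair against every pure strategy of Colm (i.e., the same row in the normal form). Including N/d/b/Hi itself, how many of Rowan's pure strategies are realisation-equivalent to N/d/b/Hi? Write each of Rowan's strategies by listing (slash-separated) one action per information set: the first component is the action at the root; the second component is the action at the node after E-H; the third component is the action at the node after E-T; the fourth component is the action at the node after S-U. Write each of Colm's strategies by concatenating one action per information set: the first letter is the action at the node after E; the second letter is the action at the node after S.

Row for N/d/b/Hi (columns HU, HW, TU, TW): (3,0) (3,0) (3,0) (3,0).
Under N/d/b/Hi, Rowan's choice at the node after E-H and at the node after E-T and at the node after S-U can never be reached regardless of what Colm does, so varying those choices leaves every outcome unchanged.
Holding the reachable choices fixed and varying the unreachable ones freely already gives 2 × 2 × 2 = 8 equivalent strategies.
No other strategy reproduces this row, so those 8 are the full class: N/c/b/Hi, N/c/b/Mid, N/c/e/Hi, N/c/e/Mid, N/d/b/Hi, N/d/b/Mid, N/d/e/Hi, N/d/e/Mid.

8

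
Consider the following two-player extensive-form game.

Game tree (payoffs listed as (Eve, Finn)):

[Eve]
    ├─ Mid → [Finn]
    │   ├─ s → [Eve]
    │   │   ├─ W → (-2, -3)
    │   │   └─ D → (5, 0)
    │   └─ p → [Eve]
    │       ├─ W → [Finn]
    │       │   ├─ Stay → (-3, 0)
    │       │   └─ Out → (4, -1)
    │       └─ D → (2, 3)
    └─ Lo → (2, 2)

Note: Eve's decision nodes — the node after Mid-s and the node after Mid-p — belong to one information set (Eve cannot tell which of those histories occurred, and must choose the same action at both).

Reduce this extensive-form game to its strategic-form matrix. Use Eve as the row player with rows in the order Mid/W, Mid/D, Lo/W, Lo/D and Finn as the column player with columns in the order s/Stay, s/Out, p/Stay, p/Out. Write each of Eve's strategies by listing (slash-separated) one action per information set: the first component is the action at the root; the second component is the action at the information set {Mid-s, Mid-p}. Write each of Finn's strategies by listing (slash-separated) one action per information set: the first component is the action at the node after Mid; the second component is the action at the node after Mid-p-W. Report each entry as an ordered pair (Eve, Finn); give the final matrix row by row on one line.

        s/Stay    s/Out   p/Stay    p/Out
Mid/W  (-2,-3)  (-2,-3)   (-3,0)   (4,-1)
Mid/D    (5,0)    (5,0)    (2,3)    (2,3)
 Lo/W    (2,2)    (2,2)    (2,2)    (2,2)
 Lo/D    (2,2)    (2,2)    (2,2)    (2,2)

Mid/W: (-2,-3) (-2,-3) (-3,0) (4,-1) | Mid/D: (5,0) (5,0) (2,3) (2,3) | Lo/W: (2,2) (2,2) (2,2) (2,2) | Lo/D: (2,2) (2,2) (2,2) (2,2)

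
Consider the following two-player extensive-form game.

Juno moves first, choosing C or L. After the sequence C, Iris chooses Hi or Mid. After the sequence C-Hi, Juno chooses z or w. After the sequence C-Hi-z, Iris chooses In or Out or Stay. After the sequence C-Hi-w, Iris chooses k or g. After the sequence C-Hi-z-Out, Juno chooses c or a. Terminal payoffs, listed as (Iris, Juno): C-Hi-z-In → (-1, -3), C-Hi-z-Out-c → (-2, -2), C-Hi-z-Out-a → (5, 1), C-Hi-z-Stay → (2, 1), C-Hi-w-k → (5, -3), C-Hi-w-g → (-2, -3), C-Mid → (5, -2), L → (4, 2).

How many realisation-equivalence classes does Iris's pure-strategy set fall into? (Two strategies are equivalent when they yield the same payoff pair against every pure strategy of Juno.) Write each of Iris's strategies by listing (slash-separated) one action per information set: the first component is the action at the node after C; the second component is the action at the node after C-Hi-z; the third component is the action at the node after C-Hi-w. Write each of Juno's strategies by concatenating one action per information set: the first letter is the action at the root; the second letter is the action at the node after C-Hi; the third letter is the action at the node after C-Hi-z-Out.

Iris has 12 pure strategies: Hi/In/k, Hi/In/g, Hi/Out/k, Hi/Out/g, Hi/Stay/k, Hi/Stay/g, Mid/In/k, Mid/In/g, Mid/Out/k, Mid/Out/g, Mid/Stay/k, Mid/Stay/g. Columns: Czc, Cza, Cwc, Cwa, Lzc, Lza, Lwc, Lwa.
{Hi/In/k} → row (-1,-3) (-1,-3) (5,-3) (5,-3) (4,2) (4,2) (4,2) (4,2)
{Hi/In/g} → row (-1,-3) (-1,-3) (-2,-3) (-2,-3) (4,2) (4,2) (4,2) (4,2)
{Hi/Out/k} → row (-2,-2) (5,1) (5,-3) (5,-3) (4,2) (4,2) (4,2) (4,2)
{Hi/Out/g} → row (-2,-2) (5,1) (-2,-3) (-2,-3) (4,2) (4,2) (4,2) (4,2)
{Hi/Stay/k} → row (2,1) (2,1) (5,-3) (5,-3) (4,2) (4,2) (4,2) (4,2)
{Hi/Stay/g} → row (2,1) (2,1) (-2,-3) (-2,-3) (4,2) (4,2) (4,2) (4,2)
{Mid/In/k, Mid/In/g, Mid/Out/k, Mid/Out/g, Mid/Stay/k, Mid/Stay/g} → row (5,-2) (5,-2) (5,-2) (5,-2) (4,2) (4,2) (4,2) (4,2)
That's 7 distinct rows out of 12 strategies.

7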